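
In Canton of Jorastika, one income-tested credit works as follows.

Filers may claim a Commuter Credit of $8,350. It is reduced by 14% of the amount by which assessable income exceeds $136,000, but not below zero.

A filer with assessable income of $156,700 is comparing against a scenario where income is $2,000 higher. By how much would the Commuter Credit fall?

$280

At $156,700 — 14% of the $20,700 excess over $136,000 is $2,898; credit = $8,350 − $2,898 = $5,452.
At $158,700 — 14% of the $22,700 excess over $136,000 is $3,178; credit = $8,350 − $3,178 = $5,172.
Lost: $5,452 − $5,172 = $280.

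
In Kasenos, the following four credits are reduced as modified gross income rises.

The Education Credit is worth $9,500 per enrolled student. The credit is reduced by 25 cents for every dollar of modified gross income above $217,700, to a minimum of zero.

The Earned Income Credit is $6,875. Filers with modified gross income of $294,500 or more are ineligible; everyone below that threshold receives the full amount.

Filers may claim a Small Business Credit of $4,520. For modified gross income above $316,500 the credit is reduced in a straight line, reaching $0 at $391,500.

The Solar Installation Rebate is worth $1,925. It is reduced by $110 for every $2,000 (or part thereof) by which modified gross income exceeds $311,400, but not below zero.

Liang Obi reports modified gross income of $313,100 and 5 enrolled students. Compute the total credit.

Education Credit: base = 5 × $9,500 = $47,500. 25% of the $95,400 excess over $217,700 is $23,850; credit = $47,500 − $23,850 = $23,650.
Earned Income Credit: $313,100 meets or exceeds the $294,500 cutoff, so the credit is $0.
Small Business Credit: $313,100 is at or below the $316,500 threshold, so the full $4,520 applies.
Solar Installation Rebate: income exceeds $311,400 by $1,700, which is 1 full-or-partial $2,000 increment; reduction = 1 × $110 = $110, leaving $1,815.
Total: $23,650 + $0 + $4,520 + $1,815 = $29,985.

$29,985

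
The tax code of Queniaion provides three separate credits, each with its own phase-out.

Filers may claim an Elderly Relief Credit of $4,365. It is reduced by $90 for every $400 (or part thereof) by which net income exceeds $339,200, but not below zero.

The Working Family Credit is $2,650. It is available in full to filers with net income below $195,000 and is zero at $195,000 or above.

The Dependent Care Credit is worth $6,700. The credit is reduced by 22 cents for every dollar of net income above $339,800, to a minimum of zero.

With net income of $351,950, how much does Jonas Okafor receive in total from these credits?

Elderly Relief Credit: income exceeds $339,200 by $12,750, which is 32 full-or-partial $400 increments; reduction = 32 × $90 = $2,880, leaving $1,485.
Working Family Credit: $351,950 meets or exceeds the $195,000 cutoff, so the credit is $0.
Dependent Care Credit: 22% of the $12,150 excess over $339,800 is $2,673; credit = $6,700 − $2,673 = $4,027.
Total: $1,485 + $0 + $4,027 = $5,512.

$5,512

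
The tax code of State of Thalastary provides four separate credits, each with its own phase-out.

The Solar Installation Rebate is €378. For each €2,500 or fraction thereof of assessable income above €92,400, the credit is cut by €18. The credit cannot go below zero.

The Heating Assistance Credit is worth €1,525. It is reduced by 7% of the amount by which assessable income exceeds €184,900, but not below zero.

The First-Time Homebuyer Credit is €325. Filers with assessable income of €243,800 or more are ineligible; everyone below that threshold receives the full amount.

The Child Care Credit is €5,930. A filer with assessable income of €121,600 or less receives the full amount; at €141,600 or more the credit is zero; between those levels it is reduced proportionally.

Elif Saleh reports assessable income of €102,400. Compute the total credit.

€8,086

Solar Installation Rebate: income exceeds €92,400 by €10,000, which is 4 full-or-partial €2,500 increments; reduction = 4 × €18 = €72, leaving €306.
Heating Assistance Credit: €102,400 is at or below the €184,900 threshold, so the full €1,525 applies.
First-Time Homebuyer Credit: €102,400 is below the €243,800 cutoff, so the full €325 applies.
Child Care Credit: €102,400 is at or below the €121,600 threshold, so the full €5,930 applies.
Total: €306 + €1,525 + €325 + €5,930 = €8,086.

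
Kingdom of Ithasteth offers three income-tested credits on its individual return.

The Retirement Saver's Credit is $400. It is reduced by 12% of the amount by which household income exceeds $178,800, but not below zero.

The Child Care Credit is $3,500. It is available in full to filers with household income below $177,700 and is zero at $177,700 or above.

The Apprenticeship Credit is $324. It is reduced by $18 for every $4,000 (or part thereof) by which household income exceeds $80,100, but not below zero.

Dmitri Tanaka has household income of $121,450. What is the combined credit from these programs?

Retirement Saver's Credit: $121,450 is at or below the $178,800 threshold, so the full $400 applies.
Child Care Credit: $121,450 is below the $177,700 cutoff, so the full $3,500 applies.
Apprenticeship Credit: income exceeds $80,100 by $41,350, which is 11 full-or-partial $4,000 increments; reduction = 11 × $18 = $198, leaving $126.
Total: $400 + $3,500 + $126 = $4,026.

$4,026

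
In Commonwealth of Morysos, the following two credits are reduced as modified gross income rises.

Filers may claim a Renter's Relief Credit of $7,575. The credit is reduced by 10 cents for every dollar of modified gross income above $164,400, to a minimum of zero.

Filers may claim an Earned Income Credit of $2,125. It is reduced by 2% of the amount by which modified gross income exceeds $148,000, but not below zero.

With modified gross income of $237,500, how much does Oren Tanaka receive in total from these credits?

$600

Renter's Relief Credit: 10% of the $73,100 excess over $164,400 is $7,310; credit = $7,575 − $7,310 = $265.
Earned Income Credit: 2% of the $89,500 excess over $148,000 is $1,790; credit = $2,125 − $1,790 = $335.
Total: $265 + $335 = $600.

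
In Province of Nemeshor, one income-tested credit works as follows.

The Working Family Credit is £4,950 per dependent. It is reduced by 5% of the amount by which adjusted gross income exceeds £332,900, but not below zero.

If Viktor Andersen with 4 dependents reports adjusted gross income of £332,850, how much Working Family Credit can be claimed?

Working Family Credit: base = 4 × £4,950 = £19,800. £332,850 is at or below the £332,900 threshold, so the full £19,800 applies.

£19,800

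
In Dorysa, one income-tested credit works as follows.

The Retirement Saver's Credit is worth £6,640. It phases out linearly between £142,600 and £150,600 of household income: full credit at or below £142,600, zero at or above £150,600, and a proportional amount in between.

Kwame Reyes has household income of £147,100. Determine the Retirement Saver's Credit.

£2,905

Retirement Saver's Credit: £147,100 is £4,500 into a £8,000 phase-out range, leaving 3,500/8,000 of the credit: £6,640 × 3,500/8,000 = £2,905.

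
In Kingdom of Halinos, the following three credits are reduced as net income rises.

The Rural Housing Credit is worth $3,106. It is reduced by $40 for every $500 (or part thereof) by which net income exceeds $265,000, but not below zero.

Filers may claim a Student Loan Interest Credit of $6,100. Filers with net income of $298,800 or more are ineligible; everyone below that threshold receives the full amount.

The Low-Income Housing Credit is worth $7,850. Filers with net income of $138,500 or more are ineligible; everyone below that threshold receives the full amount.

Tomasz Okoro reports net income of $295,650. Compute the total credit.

$6,726

Rural Housing Credit: income exceeds $265,000 by $30,650, which is 62 full-or-partial $500 increments; reduction = 62 × $40 = $2,480, leaving $626.
Student Loan Interest Credit: $295,650 is below the $298,800 cutoff, so the full $6,100 applies.
Low-Income Housing Credit: $295,650 meets or exceeds the $138,500 cutoff, so the credit is $0.
Total: $626 + $6,100 + $0 = $6,726.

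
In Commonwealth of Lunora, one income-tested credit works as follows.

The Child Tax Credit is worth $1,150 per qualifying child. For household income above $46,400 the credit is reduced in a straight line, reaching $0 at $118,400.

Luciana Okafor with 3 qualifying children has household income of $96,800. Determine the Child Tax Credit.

$1,035

Child Tax Credit: base = 3 × $1,150 = $3,450. $96,800 is $50,400 into a $72,000 phase-out range, leaving 21,600/72,000 of the credit: $3,450 × 21,600/72,000 = $1,035.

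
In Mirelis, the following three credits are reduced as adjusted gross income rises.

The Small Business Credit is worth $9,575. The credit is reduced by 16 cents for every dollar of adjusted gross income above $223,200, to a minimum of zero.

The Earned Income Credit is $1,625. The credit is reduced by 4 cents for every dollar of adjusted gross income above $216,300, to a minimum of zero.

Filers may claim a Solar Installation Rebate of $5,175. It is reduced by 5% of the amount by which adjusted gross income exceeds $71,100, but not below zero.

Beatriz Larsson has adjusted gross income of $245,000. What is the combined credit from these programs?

Small Business Credit: 16% of the $21,800 excess over $223,200 is $3,488; credit = $9,575 − $3,488 = $6,087.
Earned Income Credit: 4% of the $28,700 excess over $216,300 is $1,148; credit = $1,625 − $1,148 = $477.
Solar Installation Rebate: 5% of the $173,900 excess over $71,100 is $8,695 ≥ base, so the credit is $0.
Total: $6,087 + $477 + $0 = $6,564.

$6,564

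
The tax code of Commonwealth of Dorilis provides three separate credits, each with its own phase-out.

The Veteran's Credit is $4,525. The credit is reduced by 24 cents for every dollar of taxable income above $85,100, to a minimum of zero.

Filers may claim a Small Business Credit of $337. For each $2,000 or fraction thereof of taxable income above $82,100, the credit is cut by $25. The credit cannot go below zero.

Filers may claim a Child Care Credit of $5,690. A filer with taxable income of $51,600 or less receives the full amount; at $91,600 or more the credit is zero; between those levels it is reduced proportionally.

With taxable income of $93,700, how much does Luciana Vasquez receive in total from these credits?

$2,648

Veteran's Credit: 24% of the $8,600 excess over $85,100 is $2,064; credit = $4,525 − $2,064 = $2,461.
Small Business Credit: income exceeds $82,100 by $11,600, which is 6 full-or-partial $2,000 increments; reduction = 6 × $25 = $150, leaving $187.
Child Care Credit: $93,700 is at or above $91,600, so the credit is $0.
Total: $2,461 + $187 + $0 = $2,648.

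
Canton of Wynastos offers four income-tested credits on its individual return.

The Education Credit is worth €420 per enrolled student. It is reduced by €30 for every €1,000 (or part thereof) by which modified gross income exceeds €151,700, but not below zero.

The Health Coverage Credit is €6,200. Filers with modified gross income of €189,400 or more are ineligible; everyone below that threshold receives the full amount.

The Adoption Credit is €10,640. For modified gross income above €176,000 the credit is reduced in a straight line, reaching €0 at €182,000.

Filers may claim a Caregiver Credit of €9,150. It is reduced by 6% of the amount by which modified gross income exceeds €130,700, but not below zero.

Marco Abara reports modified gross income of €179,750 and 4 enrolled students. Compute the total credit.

€17,207

Education Credit: base = 4 × €420 = €1,680. income exceeds €151,700 by €28,050, which is 29 full-or-partial €1,000 increments; reduction = 29 × €30 = €870, leaving €810.
Health Coverage Credit: €179,750 is below the €189,400 cutoff, so the full €6,200 applies.
Adoption Credit: €179,750 is €3,750 into a €6,000 phase-out range, leaving 2,250/6,000 of the credit: €10,640 × 2,250/6,000 = €3,990.
Caregiver Credit: 6% of the €49,050 excess over €130,700 is €2,943; credit = €9,150 − €2,943 = €6,207.
Total: €810 + €6,200 + €3,990 + €6,207 = €17,207.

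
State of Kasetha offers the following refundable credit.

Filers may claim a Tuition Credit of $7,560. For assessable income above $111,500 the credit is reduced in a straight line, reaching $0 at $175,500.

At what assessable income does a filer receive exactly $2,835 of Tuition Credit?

$2,835 is 2,835/7,560 of the full $7,560, so 4,725/7,560 of the $64,000 range has been used: income = $111,500 + $64,000 × 4,725/7,560 = $151,500.

$151,500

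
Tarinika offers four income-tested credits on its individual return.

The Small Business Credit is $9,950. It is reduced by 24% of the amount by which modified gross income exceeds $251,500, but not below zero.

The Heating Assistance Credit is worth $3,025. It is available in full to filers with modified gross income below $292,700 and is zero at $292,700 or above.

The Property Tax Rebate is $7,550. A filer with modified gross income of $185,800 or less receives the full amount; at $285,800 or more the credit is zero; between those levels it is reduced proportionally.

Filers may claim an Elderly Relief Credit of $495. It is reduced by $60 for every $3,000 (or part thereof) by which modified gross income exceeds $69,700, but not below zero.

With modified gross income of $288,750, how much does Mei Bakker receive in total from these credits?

$4,035

Small Business Credit: 24% of the $37,250 excess over $251,500 is $8,940; credit = $9,950 − $8,940 = $1,010.
Heating Assistance Credit: $288,750 is below the $292,700 cutoff, so the full $3,025 applies.
Property Tax Rebate: $288,750 is at or above $285,800, so the credit is $0.
Elderly Relief Credit: income exceeds $69,700 by $219,050 → 74 increments × $60 = $4,440 ≥ base, so the credit is $0.
Total: $1,010 + $3,025 + $0 + $0 = $4,035.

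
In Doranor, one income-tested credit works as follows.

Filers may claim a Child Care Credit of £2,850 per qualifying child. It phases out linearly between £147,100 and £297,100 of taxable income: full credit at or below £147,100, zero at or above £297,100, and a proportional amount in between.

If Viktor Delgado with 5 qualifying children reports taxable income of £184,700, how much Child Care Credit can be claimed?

Child Care Credit: base = 5 × £2,850 = £14,250. £184,700 is £37,600 into a £150,000 phase-out range, leaving 112,400/150,000 of the credit: £14,250 × 112,400/150,000 = £10,678.

£10,678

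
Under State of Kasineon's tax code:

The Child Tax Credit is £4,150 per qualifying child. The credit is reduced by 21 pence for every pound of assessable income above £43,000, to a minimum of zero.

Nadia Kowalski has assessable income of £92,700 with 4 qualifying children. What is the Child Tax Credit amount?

Child Tax Credit: base = 4 × £4,150 = £16,600. 21% of the £49,700 excess over £43,000 is £10,437; credit = £16,600 − £10,437 = £6,163.

£6,163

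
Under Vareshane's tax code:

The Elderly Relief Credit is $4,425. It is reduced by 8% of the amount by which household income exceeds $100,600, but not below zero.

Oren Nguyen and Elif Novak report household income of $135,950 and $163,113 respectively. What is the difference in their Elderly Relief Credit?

Oren ($135,950): Elderly Relief Credit: 8% of the $35,350 excess over $100,600 is $2,828; credit = $4,425 − $2,828 = $1,597.
Elif ($163,113): Elderly Relief Credit: 8% of the $62,513 excess over $100,600 is $5,001.04 ≥ base, so the credit is $0.
Difference: |$1,597 − $0| = $1,597.

$1,597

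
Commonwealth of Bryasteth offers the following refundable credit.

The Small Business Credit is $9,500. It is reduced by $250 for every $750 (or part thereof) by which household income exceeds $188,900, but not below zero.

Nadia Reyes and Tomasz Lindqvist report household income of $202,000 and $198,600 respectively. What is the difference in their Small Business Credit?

Nadia ($202,000): Small Business Credit: income exceeds $188,900 by $13,100, which is 18 full-or-partial $750 increments; reduction = 18 × $250 = $4,500, leaving $5,000.
Tomasz ($198,600): Small Business Credit: income exceeds $188,900 by $9,700, which is 13 full-or-partial $750 increments; reduction = 13 × $250 = $3,250, leaving $6,250.
Difference: |$5,000 − $6,250| = $1,250.

$1,250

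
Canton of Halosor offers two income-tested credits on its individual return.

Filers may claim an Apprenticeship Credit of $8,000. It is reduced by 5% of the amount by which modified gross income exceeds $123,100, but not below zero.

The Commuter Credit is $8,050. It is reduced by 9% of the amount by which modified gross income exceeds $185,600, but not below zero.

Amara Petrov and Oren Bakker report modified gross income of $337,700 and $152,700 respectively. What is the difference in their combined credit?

$14,570

Amara ($337,700): Apprenticeship Credit: 5% of the $214,600 excess over $123,100 is $10,730 ≥ base, so the credit is $0. Commuter Credit: 9% of the $152,100 excess over $185,600 is $13,689 ≥ base, so the credit is $0. total $0 + $0 = $0
Oren ($152,700): Apprenticeship Credit: 5% of the $29,600 excess over $123,100 is $1,480; credit = $8,000 − $1,480 = $6,520. Commuter Credit: $152,700 is at or below the $185,600 threshold, so the full $8,050 applies. total $6,520 + $8,050 = $14,570
Difference: |$0 − $14,570| = $14,570.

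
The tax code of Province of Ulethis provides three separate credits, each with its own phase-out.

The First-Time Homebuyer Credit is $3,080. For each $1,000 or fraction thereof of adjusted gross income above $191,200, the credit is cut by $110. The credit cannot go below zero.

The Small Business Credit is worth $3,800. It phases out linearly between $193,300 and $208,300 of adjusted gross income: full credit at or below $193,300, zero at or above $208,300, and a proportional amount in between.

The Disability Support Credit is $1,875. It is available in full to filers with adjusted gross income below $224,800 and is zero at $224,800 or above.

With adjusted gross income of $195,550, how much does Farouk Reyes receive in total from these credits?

$7,635

First-Time Homebuyer Credit: income exceeds $191,200 by $4,350, which is 5 full-or-partial $1,000 increments; reduction = 5 × $110 = $550, leaving $2,530.
Small Business Credit: $195,550 is $2,250 into a $15,000 phase-out range, leaving 12,750/15,000 of the credit: $3,800 × 12,750/15,000 = $3,230.
Disability Support Credit: $195,550 is below the $224,800 cutoff, so the full $1,875 applies.
Total: $2,530 + $3,230 + $1,875 = $7,635.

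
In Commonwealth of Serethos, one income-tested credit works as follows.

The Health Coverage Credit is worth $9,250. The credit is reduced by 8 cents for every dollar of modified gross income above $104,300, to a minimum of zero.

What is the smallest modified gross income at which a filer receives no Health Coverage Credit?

$219,925

The credit falls by 8% of each dollar above $104,300, so it reaches zero when the excess is $9,250 / 8% = $115,625: income = $104,300 + $115,625 = $219,925.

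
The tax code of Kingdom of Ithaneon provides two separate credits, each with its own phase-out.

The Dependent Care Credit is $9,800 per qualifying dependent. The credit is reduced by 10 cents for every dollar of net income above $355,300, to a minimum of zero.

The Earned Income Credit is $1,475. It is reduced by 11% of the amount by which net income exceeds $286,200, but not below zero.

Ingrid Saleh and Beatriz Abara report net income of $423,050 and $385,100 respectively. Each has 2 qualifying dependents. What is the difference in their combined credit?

Ingrid ($423,050): Dependent Care Credit: base = 2 × $9,800 = $19,600. 10% of the $67,750 excess over $355,300 is $6,775; credit = $19,600 − $6,775 = $12,825. Earned Income Credit: 11% of the $136,850 excess over $286,200 is $15,053.50 ≥ base, so the credit is $0. total $12,825 + $0 = $12,825
Beatriz ($385,100): Dependent Care Credit: base = 2 × $9,800 = $19,600. 10% of the $29,800 excess over $355,300 is $2,980; credit = $19,600 − $2,980 = $16,620. Earned Income Credit: 11% of the $98,900 excess over $286,200 is $10,879 ≥ base, so the credit is $0. total $16,620 + $0 = $16,620
Difference: |$12,825 − $16,620| = $3,795.

$3,795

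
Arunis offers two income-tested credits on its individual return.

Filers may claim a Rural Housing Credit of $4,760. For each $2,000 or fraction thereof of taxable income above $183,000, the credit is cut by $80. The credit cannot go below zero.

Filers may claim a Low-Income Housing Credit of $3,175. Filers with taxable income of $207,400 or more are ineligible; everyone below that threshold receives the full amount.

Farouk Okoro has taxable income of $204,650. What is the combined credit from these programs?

Rural Housing Credit: income exceeds $183,000 by $21,650, which is 11 full-or-partial $2,000 increments; reduction = 11 × $80 = $880, leaving $3,880.
Low-Income Housing Credit: $204,650 is below the $207,400 cutoff, so the full $3,175 applies.
Total: $3,880 + $3,175 = $7,055.

$7,055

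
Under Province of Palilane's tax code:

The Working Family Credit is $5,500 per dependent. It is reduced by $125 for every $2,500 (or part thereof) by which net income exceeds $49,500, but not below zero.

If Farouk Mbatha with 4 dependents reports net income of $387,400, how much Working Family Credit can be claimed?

$5,000

Working Family Credit: base = 4 × $5,500 = $22,000. income exceeds $49,500 by $337,900, which is 136 full-or-partial $2,500 increments; reduction = 136 × $125 = $17,000, leaving $5,000.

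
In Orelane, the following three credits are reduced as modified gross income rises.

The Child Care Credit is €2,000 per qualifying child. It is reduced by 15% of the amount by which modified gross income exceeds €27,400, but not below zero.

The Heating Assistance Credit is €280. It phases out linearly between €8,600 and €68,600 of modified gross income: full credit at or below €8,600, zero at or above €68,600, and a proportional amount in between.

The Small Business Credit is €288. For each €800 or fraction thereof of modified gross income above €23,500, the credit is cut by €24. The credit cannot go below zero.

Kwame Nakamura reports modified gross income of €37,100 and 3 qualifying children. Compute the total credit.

€4,692

Child Care Credit: base = 3 × €2,000 = €6,000. 15% of the €9,700 excess over €27,400 is €1,455; credit = €6,000 − €1,455 = €4,545.
Heating Assistance Credit: €37,100 is €28,500 into a €60,000 phase-out range, leaving 31,500/60,000 of the credit: €280 × 31,500/60,000 = €147.
Small Business Credit: income exceeds €23,500 by €13,600 → 17 increments × €24 = €408 ≥ base, so the credit is €0.
Total: €4,545 + €147 + €0 = €4,692.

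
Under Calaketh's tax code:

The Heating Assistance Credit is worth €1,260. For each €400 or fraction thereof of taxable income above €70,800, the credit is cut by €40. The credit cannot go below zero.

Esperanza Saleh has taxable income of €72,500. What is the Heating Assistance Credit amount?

€1,060

Heating Assistance Credit: income exceeds €70,800 by €1,700, which is 5 full-or-partial €400 increments; reduction = 5 × €40 = €200, leaving €1,060.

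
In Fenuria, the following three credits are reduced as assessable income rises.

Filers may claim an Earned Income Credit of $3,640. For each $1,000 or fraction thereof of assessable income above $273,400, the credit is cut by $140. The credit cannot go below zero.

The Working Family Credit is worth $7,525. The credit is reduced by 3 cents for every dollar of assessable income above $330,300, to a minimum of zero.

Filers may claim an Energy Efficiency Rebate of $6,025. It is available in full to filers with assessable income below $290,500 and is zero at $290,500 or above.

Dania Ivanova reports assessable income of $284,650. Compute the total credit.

Earned Income Credit: income exceeds $273,400 by $11,250, which is 12 full-or-partial $1,000 increments; reduction = 12 × $140 = $1,680, leaving $1,960.
Working Family Credit: $284,650 is at or below the $330,300 threshold, so the full $7,525 applies.
Energy Efficiency Rebate: $284,650 is below the $290,500 cutoff, so the full $6,025 applies.
Total: $1,960 + $7,525 + $6,025 = $15,510.

$15,510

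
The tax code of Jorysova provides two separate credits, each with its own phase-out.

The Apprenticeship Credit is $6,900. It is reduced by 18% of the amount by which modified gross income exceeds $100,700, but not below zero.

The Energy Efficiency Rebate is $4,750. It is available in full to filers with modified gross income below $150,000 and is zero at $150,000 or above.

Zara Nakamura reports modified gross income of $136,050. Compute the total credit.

Apprenticeship Credit: 18% of the $35,350 excess over $100,700 is $6,363; credit = $6,900 − $6,363 = $537.
Energy Efficiency Rebate: $136,050 is below the $150,000 cutoff, so the full $4,750 applies.
Total: $537 + $4,750 = $5,287.

$5,287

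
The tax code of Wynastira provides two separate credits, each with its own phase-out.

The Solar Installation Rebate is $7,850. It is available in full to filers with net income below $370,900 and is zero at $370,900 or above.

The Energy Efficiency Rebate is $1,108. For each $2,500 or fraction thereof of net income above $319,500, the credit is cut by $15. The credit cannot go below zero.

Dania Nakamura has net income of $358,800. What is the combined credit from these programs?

Solar Installation Rebate: $358,800 is below the $370,900 cutoff, so the full $7,850 applies.
Energy Efficiency Rebate: income exceeds $319,500 by $39,300, which is 16 full-or-partial $2,500 increments; reduction = 16 × $15 = $240, leaving $868.
Total: $7,850 + $868 = $8,718.

$8,718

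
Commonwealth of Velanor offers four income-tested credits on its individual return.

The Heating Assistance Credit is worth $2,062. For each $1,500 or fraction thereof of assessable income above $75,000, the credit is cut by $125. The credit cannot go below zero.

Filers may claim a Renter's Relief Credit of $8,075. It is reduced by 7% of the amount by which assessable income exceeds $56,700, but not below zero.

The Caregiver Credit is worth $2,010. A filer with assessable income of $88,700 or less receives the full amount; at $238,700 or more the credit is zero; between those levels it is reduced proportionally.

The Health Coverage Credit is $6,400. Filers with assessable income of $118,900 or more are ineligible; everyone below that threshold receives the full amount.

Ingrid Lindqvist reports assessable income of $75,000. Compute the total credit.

Heating Assistance Credit: $75,000 is at or below the $75,000 threshold, so the full $2,062 applies.
Renter's Relief Credit: 7% of the $18,300 excess over $56,700 is $1,281; credit = $8,075 − $1,281 = $6,794.
Caregiver Credit: $75,000 is at or below the $88,700 threshold, so the full $2,010 applies.
Health Coverage Credit: $75,000 is below the $118,900 cutoff, so the full $6,400 applies.
Total: $2,062 + $6,794 + $2,010 + $6,400 = $17,266.

$17,266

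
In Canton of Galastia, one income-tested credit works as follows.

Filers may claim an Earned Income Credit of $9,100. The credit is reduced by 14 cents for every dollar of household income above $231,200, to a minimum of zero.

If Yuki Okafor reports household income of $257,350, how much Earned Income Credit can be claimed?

$5,439

Earned Income Credit: 14% of the $26,150 excess over $231,200 is $3,661; credit = $9,100 − $3,661 = $5,439.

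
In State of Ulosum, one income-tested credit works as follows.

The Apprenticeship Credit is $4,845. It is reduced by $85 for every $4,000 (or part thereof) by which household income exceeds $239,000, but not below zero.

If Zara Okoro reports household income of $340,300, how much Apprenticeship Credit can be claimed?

Apprenticeship Credit: income exceeds $239,000 by $101,300, which is 26 full-or-partial $4,000 increments; reduction = 26 × $85 = $2,210, leaving $2,635.

$2,635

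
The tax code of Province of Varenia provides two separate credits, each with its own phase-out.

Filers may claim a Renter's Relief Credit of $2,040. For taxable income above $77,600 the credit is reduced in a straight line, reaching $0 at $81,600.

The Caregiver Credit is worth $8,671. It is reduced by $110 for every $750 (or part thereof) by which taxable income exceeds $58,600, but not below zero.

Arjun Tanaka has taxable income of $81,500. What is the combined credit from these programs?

Renter's Relief Credit: $81,500 is $3,900 into a $4,000 phase-out range, leaving 100/4,000 of the credit: $2,040 × 100/4,000 = $51.
Caregiver Credit: income exceeds $58,600 by $22,900, which is 31 full-or-partial $750 increments; reduction = 31 × $110 = $3,410, leaving $5,261.
Total: $51 + $5,261 = $5,312.

$5,312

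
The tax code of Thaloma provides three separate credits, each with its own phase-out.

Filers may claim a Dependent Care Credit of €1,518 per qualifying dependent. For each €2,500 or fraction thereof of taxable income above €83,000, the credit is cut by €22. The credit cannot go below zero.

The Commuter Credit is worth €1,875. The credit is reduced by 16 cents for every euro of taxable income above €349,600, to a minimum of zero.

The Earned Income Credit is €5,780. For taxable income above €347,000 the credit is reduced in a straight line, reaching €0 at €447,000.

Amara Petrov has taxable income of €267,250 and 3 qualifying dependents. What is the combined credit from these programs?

Dependent Care Credit: base = 3 × €1,518 = €4,554. income exceeds €83,000 by €184,250, which is 74 full-or-partial €2,500 increments; reduction = 74 × €22 = €1,628, leaving €2,926.
Commuter Credit: €267,250 is at or below the €349,600 threshold, so the full €1,875 applies.
Earned Income Credit: €267,250 is at or below the €347,000 threshold, so the full €5,780 applies.
Total: €2,926 + €1,875 + €5,780 = €10,581.

€10,581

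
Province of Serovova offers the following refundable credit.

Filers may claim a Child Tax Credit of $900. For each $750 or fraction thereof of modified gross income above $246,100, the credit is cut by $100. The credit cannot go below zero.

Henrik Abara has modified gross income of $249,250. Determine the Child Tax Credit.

$400

Child Tax Credit: income exceeds $246,100 by $3,150, which is 5 full-or-partial $750 increments; reduction = 5 × $100 = $500, leaving $400.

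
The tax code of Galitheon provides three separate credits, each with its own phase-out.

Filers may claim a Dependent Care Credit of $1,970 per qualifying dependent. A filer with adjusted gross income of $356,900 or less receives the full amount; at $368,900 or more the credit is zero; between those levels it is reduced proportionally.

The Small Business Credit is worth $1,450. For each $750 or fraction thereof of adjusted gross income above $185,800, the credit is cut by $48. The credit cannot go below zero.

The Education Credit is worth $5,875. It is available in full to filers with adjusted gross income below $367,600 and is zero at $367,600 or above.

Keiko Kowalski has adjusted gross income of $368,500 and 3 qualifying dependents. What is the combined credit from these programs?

$197

Dependent Care Credit: base = 3 × $1,970 = $5,910. $368,500 is $11,600 into a $12,000 phase-out range, leaving 400/12,000 of the credit: $5,910 × 400/12,000 = $197.
Small Business Credit: income exceeds $185,800 by $182,700 → 244 increments × $48 = $11,712 ≥ base, so the credit is $0.
Education Credit: $368,500 meets or exceeds the $367,600 cutoff, so the credit is $0.
Total: $197 + $0 + $0 = $197.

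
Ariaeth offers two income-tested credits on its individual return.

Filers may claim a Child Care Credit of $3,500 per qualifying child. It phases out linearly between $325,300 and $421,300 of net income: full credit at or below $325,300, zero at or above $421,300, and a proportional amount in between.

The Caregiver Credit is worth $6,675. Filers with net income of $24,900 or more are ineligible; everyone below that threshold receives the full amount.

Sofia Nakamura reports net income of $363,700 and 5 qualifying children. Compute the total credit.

Child Care Credit: base = 5 × $3,500 = $17,500. $363,700 is $38,400 into a $96,000 phase-out range, leaving 57,600/96,000 of the credit: $17,500 × 57,600/96,000 = $10,500.
Caregiver Credit: $363,700 meets or exceeds the $24,900 cutoff, so the credit is $0.
Total: $10,500 + $0 = $10,500.

$10,500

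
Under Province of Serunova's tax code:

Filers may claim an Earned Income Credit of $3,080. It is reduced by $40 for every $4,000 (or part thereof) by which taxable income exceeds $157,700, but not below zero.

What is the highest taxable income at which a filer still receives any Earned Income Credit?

After 76 increments the reduction is 76 × $40 = $3,040, leaving $40; one more increment wipes it out. Increment 76 ends at excess 76 × $4,000 = $304,000, so the highest qualifying income is $157,700 + $304,000 = $461,700.

$461,700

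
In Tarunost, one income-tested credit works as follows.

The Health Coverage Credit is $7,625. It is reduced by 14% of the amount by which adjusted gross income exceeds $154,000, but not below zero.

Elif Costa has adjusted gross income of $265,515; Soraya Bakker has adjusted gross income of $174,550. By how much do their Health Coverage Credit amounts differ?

Elif ($265,515): Health Coverage Credit: 14% of the $111,515 excess over $154,000 is $15,612.10 ≥ base, so the credit is $0.
Soraya ($174,550): Health Coverage Credit: 14% of the $20,550 excess over $154,000 is $2,877; credit = $7,625 − $2,877 = $4,748.
Difference: |$0 − $4,748| = $4,748.

$4,748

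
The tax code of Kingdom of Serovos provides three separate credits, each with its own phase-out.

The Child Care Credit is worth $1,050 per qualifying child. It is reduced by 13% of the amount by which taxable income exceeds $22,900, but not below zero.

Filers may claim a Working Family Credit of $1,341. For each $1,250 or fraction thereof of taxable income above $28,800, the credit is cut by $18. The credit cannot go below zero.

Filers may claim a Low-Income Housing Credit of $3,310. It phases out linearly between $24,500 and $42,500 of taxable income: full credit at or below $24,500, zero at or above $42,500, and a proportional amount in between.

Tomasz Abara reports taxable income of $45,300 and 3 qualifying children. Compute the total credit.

$1,327

Child Care Credit: base = 3 × $1,050 = $3,150. 13% of the $22,400 excess over $22,900 is $2,912; credit = $3,150 − $2,912 = $238.
Working Family Credit: income exceeds $28,800 by $16,500, which is 14 full-or-partial $1,250 increments; reduction = 14 × $18 = $252, leaving $1,089.
Low-Income Housing Credit: $45,300 is at or above $42,500, so the credit is $0.
Total: $238 + $1,089 + $0 = $1,327.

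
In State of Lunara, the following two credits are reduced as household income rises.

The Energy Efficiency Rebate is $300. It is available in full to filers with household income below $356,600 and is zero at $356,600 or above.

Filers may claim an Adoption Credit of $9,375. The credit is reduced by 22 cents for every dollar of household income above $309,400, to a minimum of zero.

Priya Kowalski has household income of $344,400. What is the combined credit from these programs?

Energy Efficiency Rebate: $344,400 is below the $356,600 cutoff, so the full $300 applies.
Adoption Credit: 22% of the $35,000 excess over $309,400 is $7,700; credit = $9,375 − $7,700 = $1,675.
Total: $300 + $1,675 = $1,975.

$1,975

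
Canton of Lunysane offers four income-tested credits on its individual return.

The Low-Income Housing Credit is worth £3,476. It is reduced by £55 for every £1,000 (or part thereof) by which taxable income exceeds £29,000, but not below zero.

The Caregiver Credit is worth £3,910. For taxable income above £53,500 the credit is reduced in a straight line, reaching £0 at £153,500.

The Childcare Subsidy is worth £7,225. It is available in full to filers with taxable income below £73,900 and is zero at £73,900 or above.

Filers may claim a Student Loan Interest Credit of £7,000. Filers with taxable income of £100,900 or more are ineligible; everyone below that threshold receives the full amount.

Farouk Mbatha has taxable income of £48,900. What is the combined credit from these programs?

£20,511

Low-Income Housing Credit: income exceeds £29,000 by £19,900, which is 20 full-or-partial £1,000 increments; reduction = 20 × £55 = £1,100, leaving £2,376.
Caregiver Credit: £48,900 is at or below the £53,500 threshold, so the full £3,910 applies.
Childcare Subsidy: £48,900 is below the £73,900 cutoff, so the full £7,225 applies.
Student Loan Interest Credit: £48,900 is below the £100,900 cutoff, so the full £7,000 applies.
Total: £2,376 + £3,910 + £7,225 + £7,000 = £20,511.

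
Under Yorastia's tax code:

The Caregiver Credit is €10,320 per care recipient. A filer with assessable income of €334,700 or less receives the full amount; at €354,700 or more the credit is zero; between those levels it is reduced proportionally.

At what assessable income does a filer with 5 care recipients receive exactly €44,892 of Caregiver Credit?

€337,300

Full credit = 5 × €10,320 = €51,600.
€44,892 is 44,892/51,600 of the full €51,600, so 6,708/51,600 of the €20,000 range has been used: income = €334,700 + €20,000 × 6,708/51,600 = €337,300.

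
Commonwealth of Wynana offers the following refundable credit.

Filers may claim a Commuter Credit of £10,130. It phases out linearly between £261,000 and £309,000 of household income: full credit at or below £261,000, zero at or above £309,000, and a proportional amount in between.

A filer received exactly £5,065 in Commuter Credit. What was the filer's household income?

£285,000

£5,065 is 5,065/10,130 of the full £10,130, so 5,065/10,130 of the £48,000 range has been used: income = £261,000 + £48,000 × 5,065/10,130 = £285,000.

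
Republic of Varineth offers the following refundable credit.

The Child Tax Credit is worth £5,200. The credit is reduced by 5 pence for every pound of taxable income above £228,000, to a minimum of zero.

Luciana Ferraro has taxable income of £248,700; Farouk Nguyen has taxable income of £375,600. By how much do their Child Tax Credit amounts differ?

Luciana (£248,700): Child Tax Credit: 5% of the £20,700 excess over £228,000 is £1,035; credit = £5,200 − £1,035 = £4,165.
Farouk (£375,600): Child Tax Credit: 5% of the £147,600 excess over £228,000 is £7,380 ≥ base, so the credit is £0.
Difference: |£4,165 − £0| = £4,165.

£4,165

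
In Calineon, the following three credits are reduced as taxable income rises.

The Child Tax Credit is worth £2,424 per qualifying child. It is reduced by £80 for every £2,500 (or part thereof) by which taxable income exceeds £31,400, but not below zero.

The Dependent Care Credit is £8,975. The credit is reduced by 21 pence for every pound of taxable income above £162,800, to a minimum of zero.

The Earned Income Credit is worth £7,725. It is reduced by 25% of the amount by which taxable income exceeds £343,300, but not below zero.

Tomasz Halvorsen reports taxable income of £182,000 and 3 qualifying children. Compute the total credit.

£15,060

Child Tax Credit: base = 3 × £2,424 = £7,272. income exceeds £31,400 by £150,600, which is 61 full-or-partial £2,500 increments; reduction = 61 × £80 = £4,880, leaving £2,392.
Dependent Care Credit: 21% of the £19,200 excess over £162,800 is £4,032; credit = £8,975 − £4,032 = £4,943.
Earned Income Credit: £182,000 is at or below the £343,300 threshold, so the full £7,725 applies.
Total: £2,392 + £4,943 + £7,725 = £15,060.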